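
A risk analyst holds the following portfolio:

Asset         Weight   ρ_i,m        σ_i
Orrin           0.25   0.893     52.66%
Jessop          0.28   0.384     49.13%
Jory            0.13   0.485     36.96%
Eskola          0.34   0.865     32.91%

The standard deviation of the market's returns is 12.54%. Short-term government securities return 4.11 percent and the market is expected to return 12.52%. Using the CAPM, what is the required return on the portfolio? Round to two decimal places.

β_Orrin = 0.893 × 52.66% / 12.54% = 3.7500
β_Jessop = 0.384 × 49.13% / 12.54% = 1.5045
β_Jory = 0.485 × 36.96% / 12.54% = 1.4295
β_Eskola = 0.865 × 32.91% / 12.54% = 2.2701
β_P = Σ w_i β_i = 0.25×3.7500 + 0.28×1.5045 + 0.13×1.4295 + 0.34×2.2701 = 2.3164
MRP = 12.52% − 4.11% = 8.41%
E(R_P) = R_f + β_P × MRP = 4.11% + 2.3164 × 8.41% = 23.59%

23.59%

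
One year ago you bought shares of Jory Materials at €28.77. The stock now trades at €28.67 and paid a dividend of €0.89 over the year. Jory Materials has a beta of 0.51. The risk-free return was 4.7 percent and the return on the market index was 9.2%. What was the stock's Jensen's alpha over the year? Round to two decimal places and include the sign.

Realised HPR = (P1 + D1 − P0) / P0 = (28.67 + 0.89 − 28.77) / 28.77 = 0.79 / 28.77 = 2.7459%
MRP = 9.2% − 4.7% = 4.50%
CAPM required = R_f + β·MRP = 4.7% + 0.51 × 4.5% = 6.9950%
α = realised − required = 2.7459% − 6.9950% = -4.25%

-4.25%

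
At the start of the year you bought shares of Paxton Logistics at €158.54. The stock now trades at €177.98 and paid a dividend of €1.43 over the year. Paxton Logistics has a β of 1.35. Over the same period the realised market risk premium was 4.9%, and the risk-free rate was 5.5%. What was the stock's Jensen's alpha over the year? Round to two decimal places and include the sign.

+1.05%

Realised HPR = (P1 + D1 − P0) / P0 = (177.98 + 1.43 − 158.54) / 158.54 = 20.87 / 158.54 = 13.1639%
CAPM required = R_f + β·MRP = 5.5% + 1.35 × 4.9% = 12.1150%
α = realised − required = 13.1639% − 12.1150% = +1.05%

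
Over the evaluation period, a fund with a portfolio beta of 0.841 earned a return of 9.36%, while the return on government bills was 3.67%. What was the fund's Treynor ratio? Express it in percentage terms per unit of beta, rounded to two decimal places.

Treynor = (R_P − R_f) / β_P = (9.36% − 3.67%) / 0.8410 = 5.69% / 0.8410 = 6.77%

6.77%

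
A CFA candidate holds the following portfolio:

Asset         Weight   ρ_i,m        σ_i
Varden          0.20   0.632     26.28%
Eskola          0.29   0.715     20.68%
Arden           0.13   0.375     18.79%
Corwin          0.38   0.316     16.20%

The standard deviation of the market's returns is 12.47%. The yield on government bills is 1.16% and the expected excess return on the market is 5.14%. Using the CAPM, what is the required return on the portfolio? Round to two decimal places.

β_Varden = 0.632 × 26.28% / 12.47% = 1.3319
β_Eskola = 0.715 × 20.68% / 12.47% = 1.1857
β_Arden = 0.375 × 18.79% / 12.47% = 0.5651
β_Corwin = 0.316 × 16.20% / 12.47% = 0.4105
β_P = Σ w_i β_i = 0.20×1.3319 + 0.29×1.1857 + 0.13×0.5651 + 0.38×0.4105 = 0.8397
E(R_P) = R_f + β_P × MRP = 1.16% + 0.8397 × 5.14% = 5.48%

5.48%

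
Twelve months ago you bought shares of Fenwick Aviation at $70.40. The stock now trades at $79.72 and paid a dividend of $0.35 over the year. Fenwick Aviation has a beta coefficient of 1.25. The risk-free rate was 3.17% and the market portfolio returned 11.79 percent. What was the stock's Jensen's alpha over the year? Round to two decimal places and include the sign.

Realised HPR = (P1 + D1 − P0) / P0 = (79.72 + 0.35 − 70.40) / 70.40 = 9.67 / 70.40 = 13.7358%
MRP = 11.79% − 3.17% = 8.62%
CAPM required = R_f + β·MRP = 3.17% + 1.25 × 8.62% = 13.9450%
α = realised − required = 13.7358% − 13.9450% = -0.21%

-0.21%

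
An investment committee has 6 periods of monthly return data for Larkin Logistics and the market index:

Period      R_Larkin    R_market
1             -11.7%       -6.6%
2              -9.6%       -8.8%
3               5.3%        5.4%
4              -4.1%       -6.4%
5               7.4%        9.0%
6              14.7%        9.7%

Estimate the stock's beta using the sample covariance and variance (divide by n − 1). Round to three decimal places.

1.163

Mean R_i = (-11.7 − 9.6 + 5.3 − 4.1 + 7.4 + 14.7) / 6 = 0.3333%
Mean R_m = (-6.6 − 8.8 + 5.4 − 6.4 + 9.0 + 9.7) / 6 = 0.3833%
Σ(R_i − R̄_i)(R_m − R̄_m) = 424.9833  ⇒  Cov = 424.9833 / 5 = 84.9967
Σ(R_m − R̄_m)² = 365.3283  ⇒  Var(R_m) = 365.3283 / 5 = 73.0657
β = Cov / Var(R_m) = 84.9967 / 73.0657 = 1.1633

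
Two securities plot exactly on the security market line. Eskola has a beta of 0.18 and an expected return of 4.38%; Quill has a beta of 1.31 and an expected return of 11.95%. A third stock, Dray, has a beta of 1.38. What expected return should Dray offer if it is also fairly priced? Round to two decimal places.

MRP (SML slope) = (11.95% − 4.38%) / (1.31 − 0.18) = 7.57% / 1.13 = 6.6991%
R_f (intercept) = 4.38% − 0.18 × 6.6991% = 3.1742%
E(R_Dray) = R_f + β × MRP = 3.1742% + 1.38 × 6.6991% = 12.42%

12.42%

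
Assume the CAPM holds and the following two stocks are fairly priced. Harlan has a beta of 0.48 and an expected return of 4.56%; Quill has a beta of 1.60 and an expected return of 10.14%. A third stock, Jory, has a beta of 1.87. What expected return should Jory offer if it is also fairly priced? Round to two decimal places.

11.49%

MRP (SML slope) = (10.14% − 4.56%) / (1.60 − 0.48) = 5.58% / 1.12 = 4.9821%
R_f (intercept) = 4.56% − 0.48 × 4.9821% = 2.1686%
E(R_Jory) = R_f + β × MRP = 2.1686% + 1.87 × 4.9821% = 11.49%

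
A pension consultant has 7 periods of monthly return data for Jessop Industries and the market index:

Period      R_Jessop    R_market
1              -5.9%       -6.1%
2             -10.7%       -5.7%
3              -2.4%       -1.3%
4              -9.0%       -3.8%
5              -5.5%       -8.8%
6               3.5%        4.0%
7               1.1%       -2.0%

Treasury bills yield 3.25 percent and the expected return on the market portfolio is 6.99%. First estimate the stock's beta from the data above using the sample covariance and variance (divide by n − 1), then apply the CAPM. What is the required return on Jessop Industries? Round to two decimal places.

Mean R_i = (-5.9 − 10.7 − 2.4 − 9.0 − 5.5 + 3.5 + 1.1) / 7 = -4.1286%
Mean R_m = (-6.1 − 5.7 − 1.3 − 3.8 − 8.8 + 4.0 − 2.0) / 7 = -3.3857%
Σ(R_i − R̄_i)(R_m − R̄_m) = 96.6529  ⇒  Cov = 96.6529 / 6 = 16.1088
Σ(R_m − R̄_m)² = 103.0286  ⇒  Var(R_m) = 103.0286 / 6 = 17.1714
β = Cov / Var(R_m) = 16.1088 / 17.1714 = 0.9381
MRP = 6.99% − 3.25% = 3.74%
E(R) = R_f + β × MRP = 3.25% + 0.9381 × 3.74% = 6.76%

6.76%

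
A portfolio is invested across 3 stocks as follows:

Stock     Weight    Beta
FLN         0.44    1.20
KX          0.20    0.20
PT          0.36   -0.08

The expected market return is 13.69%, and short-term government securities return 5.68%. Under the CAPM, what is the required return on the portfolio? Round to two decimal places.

β_P = Σ w_i β_i = 0.44×1.20 + 0.20×0.20 + 0.36×-0.08 = 0.5392
MRP = 13.69% − 5.68% = 8.01%
E(R_P) = R_f + β_P × MRP = 5.68% + 0.5392 × 8.01% = 10.00%

10.00%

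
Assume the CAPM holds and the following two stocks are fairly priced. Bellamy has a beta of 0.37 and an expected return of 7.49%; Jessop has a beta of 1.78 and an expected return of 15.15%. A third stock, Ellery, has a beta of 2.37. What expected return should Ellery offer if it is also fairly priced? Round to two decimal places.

18.36%

MRP (SML slope) = (15.15% − 7.49%) / (1.78 − 0.37) = 7.66% / 1.41 = 5.4326%
R_f (intercept) = 7.49% − 0.37 × 5.4326% = 5.4799%
E(R_Ellery) = R_f + β × MRP = 5.4799% + 2.37 × 5.4326% = 18.36%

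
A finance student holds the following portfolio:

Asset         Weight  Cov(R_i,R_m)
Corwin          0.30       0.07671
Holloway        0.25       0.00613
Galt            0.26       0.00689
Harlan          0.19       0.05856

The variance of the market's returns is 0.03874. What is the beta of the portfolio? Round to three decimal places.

0.967

β_Corwin = 0.07671 / 0.03874 = 1.9801
β_Holloway = 0.00613 / 0.03874 = 0.1582
β_Galt = 0.00689 / 0.03874 = 0.1779
β_Harlan = 0.05856 / 0.03874 = 1.5116
β_P = Σ w_i β_i = 0.30×1.9801 + 0.25×0.1582 + 0.26×0.1779 + 0.19×1.5116 = 0.9670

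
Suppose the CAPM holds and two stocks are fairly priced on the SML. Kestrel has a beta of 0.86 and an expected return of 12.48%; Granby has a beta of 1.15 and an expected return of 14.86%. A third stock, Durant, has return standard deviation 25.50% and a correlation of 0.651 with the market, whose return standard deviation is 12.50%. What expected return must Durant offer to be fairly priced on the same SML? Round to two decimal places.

MRP = (14.86% − 12.48%) / (1.15 − 0.86) = 8.2069%
R_f = 12.48% − 0.86 × 8.2069% = 5.4221%
β_Durant = ρ·σ_i/σ_m = 0.651 × 25.50 / 12.50 = 1.3280
E(R_Durant) = R_f + β × MRP = 5.4221% + 1.3280 × 8.2069% = 16.32%

16.32%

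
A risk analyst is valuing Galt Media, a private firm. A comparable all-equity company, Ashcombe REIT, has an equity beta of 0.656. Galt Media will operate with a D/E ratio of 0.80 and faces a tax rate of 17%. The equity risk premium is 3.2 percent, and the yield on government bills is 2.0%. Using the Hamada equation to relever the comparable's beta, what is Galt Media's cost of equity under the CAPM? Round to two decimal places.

β_L = β_U × [1 + (1 − t)(D/E)] = 0.656 × [1 + (1 − 0.17) × 0.80]
    = 0.656 × [1 + 0.83 × 0.80] = 0.656 × 1.6640 = 1.0916
E(R) = R_f + β_L × MRP = 2.0% + 1.0916 × 3.2% = 5.49%

5.49%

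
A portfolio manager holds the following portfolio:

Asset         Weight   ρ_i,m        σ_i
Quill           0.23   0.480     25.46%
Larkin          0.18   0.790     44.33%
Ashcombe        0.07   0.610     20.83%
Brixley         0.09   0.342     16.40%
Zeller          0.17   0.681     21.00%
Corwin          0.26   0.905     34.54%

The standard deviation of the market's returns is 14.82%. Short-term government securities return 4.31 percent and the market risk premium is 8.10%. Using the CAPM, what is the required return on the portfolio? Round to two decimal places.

β_Quill = 0.480 × 25.46% / 14.82% = 0.8246
β_Larkin = 0.790 × 44.33% / 14.82% = 2.3631
β_Ashcombe = 0.610 × 20.83% / 14.82% = 0.8574
β_Brixley = 0.342 × 16.40% / 14.82% = 0.3785
β_Zeller = 0.681 × 21.00% / 14.82% = 0.9650
β_Corwin = 0.905 × 34.54% / 14.82% = 2.1092
β_P = Σ w_i β_i = 0.23×0.8246 + 0.18×2.3631 + 0.07×0.8574 + 0.09×0.3785 + 0.17×0.9650 + 0.26×2.1092 = 1.4215
E(R_P) = R_f + β_P × MRP = 4.31% + 1.4215 × 8.10% = 15.82%

15.82%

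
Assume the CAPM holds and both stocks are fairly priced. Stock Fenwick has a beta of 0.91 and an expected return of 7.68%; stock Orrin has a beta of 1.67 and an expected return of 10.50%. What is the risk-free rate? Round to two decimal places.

4.30%

Both satisfy E(R) = R_f + β·MRP, so the slope of the SML is
MRP = (10.50% − 7.68%) / (1.67 − 0.91) = 2.82% / 0.76 = 3.7105%
R_f = E(R_Fenwick) − β_Fenwick·MRP = 7.68% − 0.91 × 3.7105% = 4.3034%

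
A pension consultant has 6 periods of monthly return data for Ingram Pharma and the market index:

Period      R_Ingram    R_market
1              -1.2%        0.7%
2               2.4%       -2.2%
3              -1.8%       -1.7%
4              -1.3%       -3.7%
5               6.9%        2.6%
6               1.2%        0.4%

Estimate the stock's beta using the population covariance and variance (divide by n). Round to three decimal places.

Mean R_i = (-1.2 + 2.4 − 1.8 − 1.3 + 6.9 + 1.2) / 6 = 1.0333%
Mean R_m = (0.7 − 2.2 − 1.7 − 3.7 + 2.6 + 0.4) / 6 = -0.6500%
Σ(R_i − R̄_i)(R_m − R̄_m) = 24.2000  ⇒  Cov = 24.2000 / 6 = 4.0333
Σ(R_m − R̄_m)² = 26.2950  ⇒  Var(R_m) = 26.2950 / 6 = 4.3825
β = Cov / Var(R_m) = 4.0333 / 4.3825 = 0.9203

0.920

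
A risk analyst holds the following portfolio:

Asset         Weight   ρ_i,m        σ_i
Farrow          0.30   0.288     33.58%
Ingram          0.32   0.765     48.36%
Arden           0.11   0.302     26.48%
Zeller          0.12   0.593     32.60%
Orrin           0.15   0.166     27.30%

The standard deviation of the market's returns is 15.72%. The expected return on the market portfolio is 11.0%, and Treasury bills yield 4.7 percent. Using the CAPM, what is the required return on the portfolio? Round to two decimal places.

β_Farrow = 0.288 × 33.58% / 15.72% = 0.6152
β_Ingram = 0.765 × 48.36% / 15.72% = 2.3534
β_Arden = 0.302 × 26.48% / 15.72% = 0.5087
β_Zeller = 0.593 × 32.60% / 15.72% = 1.2298
β_Orrin = 0.166 × 27.30% / 15.72% = 0.2883
β_P = Σ w_i β_i = 0.30×0.6152 + 0.32×2.3534 + 0.11×0.5087 + 0.12×1.2298 + 0.15×0.2883 = 1.1844
MRP = 11.0% − 4.7% = 6.30%
E(R_P) = R_f + β_P × MRP = 4.7% + 1.1844 × 6.3% = 12.16%

12.16%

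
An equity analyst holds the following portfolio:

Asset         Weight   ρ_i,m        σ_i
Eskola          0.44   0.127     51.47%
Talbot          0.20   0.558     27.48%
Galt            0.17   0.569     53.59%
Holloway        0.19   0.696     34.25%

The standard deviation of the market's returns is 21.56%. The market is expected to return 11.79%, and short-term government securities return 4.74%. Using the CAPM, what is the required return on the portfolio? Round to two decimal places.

β_Eskola = 0.127 × 51.47% / 21.56% = 0.3032
β_Talbot = 0.558 × 27.48% / 21.56% = 0.7112
β_Galt = 0.569 × 53.59% / 21.56% = 1.4143
β_Holloway = 0.696 × 34.25% / 21.56% = 1.1057
β_P = Σ w_i β_i = 0.44×0.3032 + 0.20×0.7112 + 0.17×1.4143 + 0.19×1.1057 = 0.7262
MRP = 11.79% − 4.74% = 7.05%
E(R_P) = R_f + β_P × MRP = 4.74% + 0.7262 × 7.05% = 9.86%

9.86%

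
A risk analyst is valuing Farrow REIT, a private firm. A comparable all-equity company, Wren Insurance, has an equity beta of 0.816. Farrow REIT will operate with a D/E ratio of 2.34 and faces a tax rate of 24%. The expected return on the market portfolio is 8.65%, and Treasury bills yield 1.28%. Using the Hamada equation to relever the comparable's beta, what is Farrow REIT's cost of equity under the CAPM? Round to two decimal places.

β_L = β_U × [1 + (1 − t)(D/E)] = 0.816 × [1 + (1 − 0.24) × 2.34]
    = 0.816 × [1 + 0.76 × 2.34] = 0.816 × 2.7784 = 2.2672
MRP = 8.65% − 1.28% = 7.37%
E(R) = R_f + β_L × MRP = 1.28% + 2.2672 × 7.37% = 17.99%

17.99%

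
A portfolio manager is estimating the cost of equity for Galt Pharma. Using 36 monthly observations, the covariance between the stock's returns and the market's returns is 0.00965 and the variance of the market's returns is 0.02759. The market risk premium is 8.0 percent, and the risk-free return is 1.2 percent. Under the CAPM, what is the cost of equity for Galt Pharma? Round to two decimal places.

4.00%

β = Cov(R_i, R_m) / Var(R_m) = 0.00965 / 0.02759 = 0.3498
E(R) = R_f + β × MRP = 1.2% + 0.3498 × 8.0% = 4.00%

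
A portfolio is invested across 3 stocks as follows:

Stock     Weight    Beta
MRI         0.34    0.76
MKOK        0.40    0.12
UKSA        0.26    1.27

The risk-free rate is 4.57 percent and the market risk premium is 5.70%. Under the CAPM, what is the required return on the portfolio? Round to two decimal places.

β_P = Σ w_i β_i = 0.34×0.76 + 0.40×0.12 + 0.26×1.27 = 0.6366
E(R_P) = R_f + β_P × MRP = 4.57% + 0.6366 × 5.70% = 8.20%

8.20%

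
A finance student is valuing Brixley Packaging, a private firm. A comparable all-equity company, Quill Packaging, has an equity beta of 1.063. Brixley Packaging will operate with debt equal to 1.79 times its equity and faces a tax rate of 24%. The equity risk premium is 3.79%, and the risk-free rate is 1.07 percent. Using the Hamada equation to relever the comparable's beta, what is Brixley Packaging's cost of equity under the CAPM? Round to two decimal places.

β_L = β_U × [1 + (1 − t)(D/E)] = 1.063 × [1 + (1 − 0.24) × 1.79]
    = 1.063 × [1 + 0.76 × 1.79] = 1.063 × 2.3604 = 2.5091
E(R) = R_f + β_L × MRP = 1.07% + 2.5091 × 3.79% = 10.58%

10.58%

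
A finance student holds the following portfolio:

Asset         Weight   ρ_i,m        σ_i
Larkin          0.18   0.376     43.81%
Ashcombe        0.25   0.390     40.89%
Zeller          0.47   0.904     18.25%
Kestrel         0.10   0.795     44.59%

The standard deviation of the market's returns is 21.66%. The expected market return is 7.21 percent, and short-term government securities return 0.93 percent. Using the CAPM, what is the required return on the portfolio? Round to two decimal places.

β_Larkin = 0.376 × 43.81% / 21.66% = 0.7605
β_Ashcombe = 0.390 × 40.89% / 21.66% = 0.7362
β_Zeller = 0.904 × 18.25% / 21.66% = 0.7617
β_Kestrel = 0.795 × 44.59% / 21.66% = 1.6366
β_P = Σ w_i β_i = 0.18×0.7605 + 0.25×0.7362 + 0.47×0.7617 + 0.10×1.6366 = 0.8426
MRP = 7.21% − 0.93% = 6.28%
E(R_P) = R_f + β_P × MRP = 0.93% + 0.8426 × 6.28% = 6.22%

6.22%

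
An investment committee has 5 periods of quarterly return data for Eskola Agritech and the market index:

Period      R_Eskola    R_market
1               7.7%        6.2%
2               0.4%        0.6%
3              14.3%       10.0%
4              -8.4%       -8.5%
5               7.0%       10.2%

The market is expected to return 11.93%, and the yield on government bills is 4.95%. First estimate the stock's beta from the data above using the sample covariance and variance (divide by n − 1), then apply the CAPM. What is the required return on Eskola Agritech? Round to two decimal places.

12.20%

Mean R_i = (7.7 + 0.4 + 14.3 − 8.4 + 7.0) / 5 = 4.2000%
Mean R_m = (6.2 + 0.6 + 10.0 − 8.5 + 10.2) / 5 = 3.7000%
Σ(R_i − R̄_i)(R_m − R̄_m) = 256.0800  ⇒  Cov = 256.0800 / 4 = 64.0200
Σ(R_m − R̄_m)² = 246.6400  ⇒  Var(R_m) = 246.6400 / 4 = 61.6600
β = Cov / Var(R_m) = 64.0200 / 61.6600 = 1.0383
MRP = 11.93% − 4.95% = 6.98%
E(R) = R_f + β × MRP = 4.95% + 1.0383 × 6.98% = 12.20%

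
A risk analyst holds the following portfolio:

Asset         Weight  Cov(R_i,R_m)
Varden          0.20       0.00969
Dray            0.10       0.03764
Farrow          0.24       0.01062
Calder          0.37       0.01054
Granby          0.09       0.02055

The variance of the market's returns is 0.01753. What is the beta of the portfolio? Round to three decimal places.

0.799

β_Varden = 0.00969 / 0.01753 = 0.5528
β_Dray = 0.03764 / 0.01753 = 2.1472
β_Farrow = 0.01062 / 0.01753 = 0.6058
β_Calder = 0.01054 / 0.01753 = 0.6013
β_Granby = 0.02055 / 0.01753 = 1.1723
β_P = Σ w_i β_i = 0.20×0.5528 + 0.10×2.1472 + 0.24×0.6058 + 0.37×0.6013 + 0.09×1.1723 = 0.7987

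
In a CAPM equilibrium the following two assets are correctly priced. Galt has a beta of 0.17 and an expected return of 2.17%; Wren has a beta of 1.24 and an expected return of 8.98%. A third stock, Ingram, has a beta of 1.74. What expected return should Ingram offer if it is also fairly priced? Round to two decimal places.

MRP (SML slope) = (8.98% − 2.17%) / (1.24 − 0.17) = 6.81% / 1.07 = 6.3645%
R_f (intercept) = 2.17% − 0.17 × 6.3645% = 1.0880%
E(R_Ingram) = R_f + β × MRP = 1.0880% + 1.74 × 6.3645% = 12.16%

12.16%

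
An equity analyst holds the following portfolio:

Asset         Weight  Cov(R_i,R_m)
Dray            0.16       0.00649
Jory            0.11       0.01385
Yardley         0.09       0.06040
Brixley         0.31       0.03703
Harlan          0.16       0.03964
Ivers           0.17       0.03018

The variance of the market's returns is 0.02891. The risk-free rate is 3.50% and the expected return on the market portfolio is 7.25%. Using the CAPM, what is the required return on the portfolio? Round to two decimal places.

7.51%

β_Dray = 0.00649 / 0.02891 = 0.2245
β_Jory = 0.01385 / 0.02891 = 0.4791
β_Yardley = 0.06040 / 0.02891 = 2.0892
β_Brixley = 0.03703 / 0.02891 = 1.2809
β_Harlan = 0.03964 / 0.02891 = 1.3712
β_Ivers = 0.03018 / 0.02891 = 1.0439
β_P = Σ w_i β_i = 0.16×0.2245 + 0.11×0.4791 + 0.09×2.0892 + 0.31×1.2809 + 0.16×1.3712 + 0.17×1.0439 = 1.0706
MRP = 7.25% − 3.50% = 3.75%
E(R_P) = R_f + β_P × MRP = 3.50% + 1.0706 × 3.75% = 7.51%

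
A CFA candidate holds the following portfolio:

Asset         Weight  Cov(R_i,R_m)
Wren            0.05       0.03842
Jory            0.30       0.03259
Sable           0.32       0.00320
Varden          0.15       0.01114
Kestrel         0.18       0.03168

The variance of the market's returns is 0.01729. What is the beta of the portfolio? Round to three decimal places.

1.162

β_Wren = 0.03842 / 0.01729 = 2.2221
β_Jory = 0.03259 / 0.01729 = 1.8849
β_Sable = 0.00320 / 0.01729 = 0.1851
β_Varden = 0.01114 / 0.01729 = 0.6443
β_Kestrel = 0.03168 / 0.01729 = 1.8323
β_P = Σ w_i β_i = 0.05×2.2221 + 0.30×1.8849 + 0.32×0.1851 + 0.15×0.6443 + 0.18×1.8323 = 1.1623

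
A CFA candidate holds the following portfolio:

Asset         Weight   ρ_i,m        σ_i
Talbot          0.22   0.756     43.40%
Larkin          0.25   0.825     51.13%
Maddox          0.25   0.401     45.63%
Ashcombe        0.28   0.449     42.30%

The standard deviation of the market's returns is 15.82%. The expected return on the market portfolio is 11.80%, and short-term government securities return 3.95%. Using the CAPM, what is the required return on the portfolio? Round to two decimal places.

β_Talbot = 0.756 × 43.40% / 15.82% = 2.0740
β_Larkin = 0.825 × 51.13% / 15.82% = 2.6664
β_Maddox = 0.401 × 45.63% / 15.82% = 1.1566
β_Ashcombe = 0.449 × 42.30% / 15.82% = 1.2005
β_P = Σ w_i β_i = 0.22×2.0740 + 0.25×2.6664 + 0.25×1.1566 + 0.28×1.2005 = 1.7482
MRP = 11.80% − 3.95% = 7.85%
E(R_P) = R_f + β_P × MRP = 3.95% + 1.7482 × 7.85% = 17.67%

17.67%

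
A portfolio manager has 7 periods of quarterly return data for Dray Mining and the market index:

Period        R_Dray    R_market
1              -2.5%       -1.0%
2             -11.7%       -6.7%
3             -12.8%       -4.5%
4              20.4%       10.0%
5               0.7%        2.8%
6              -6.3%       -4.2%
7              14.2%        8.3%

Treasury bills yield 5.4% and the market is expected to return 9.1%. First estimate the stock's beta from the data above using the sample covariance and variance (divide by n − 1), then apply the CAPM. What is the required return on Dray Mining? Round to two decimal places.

12.41%

Mean R_i = (-2.5 − 11.7 − 12.8 + 20.4 + 0.7 − 6.3 + 14.2) / 7 = 0.2857%
Mean R_m = (-1.0 − 6.7 − 4.5 + 10.0 + 2.8 − 4.2 + 8.3) / 7 = 0.6714%
Σ(R_i − R̄_i)(R_m − R̄_m) = 487.4271  ⇒  Cov = 487.4271 / 6 = 81.2379
Σ(R_m − R̄_m)² = 257.3543  ⇒  Var(R_m) = 257.3543 / 6 = 42.8924
β = Cov / Var(R_m) = 81.2379 / 42.8924 = 1.8940
MRP = 9.1% − 5.4% = 3.70%
E(R) = R_f + β × MRP = 5.4% + 1.8940 × 3.7% = 12.41%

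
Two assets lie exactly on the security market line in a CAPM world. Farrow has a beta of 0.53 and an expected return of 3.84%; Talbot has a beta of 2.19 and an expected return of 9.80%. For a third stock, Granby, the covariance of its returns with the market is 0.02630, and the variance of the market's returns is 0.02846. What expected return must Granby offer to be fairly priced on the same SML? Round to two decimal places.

5.25%

MRP = (9.80% − 3.84%) / (2.19 − 0.53) = 3.5904%
R_f = 3.84% − 0.53 × 3.5904% = 1.9371%
β_Granby = Cov / Var(R_m) = 0.02630 / 0.02846 = 0.9241
E(R_Granby) = R_f + β × MRP = 1.9371% + 0.9241 × 3.5904% = 5.25%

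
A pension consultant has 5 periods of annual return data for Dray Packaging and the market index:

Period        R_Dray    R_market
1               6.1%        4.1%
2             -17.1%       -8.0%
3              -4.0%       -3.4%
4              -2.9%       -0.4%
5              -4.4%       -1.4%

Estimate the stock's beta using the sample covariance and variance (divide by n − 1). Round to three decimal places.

1.824

Mean R_i = (6.1 − 17.1 − 4.0 − 2.9 − 4.4) / 5 = -4.4600%
Mean R_m = (4.1 − 8.0 − 3.4 − 0.4 − 1.4) / 5 = -1.8200%
Σ(R_i − R̄_i)(R_m − R̄_m) = 142.1440  ⇒  Cov = 142.1440 / 4 = 35.5360
Σ(R_m − R̄_m)² = 77.9280  ⇒  Var(R_m) = 77.9280 / 4 = 19.4820
β = Cov / Var(R_m) = 35.5360 / 19.4820 = 1.8240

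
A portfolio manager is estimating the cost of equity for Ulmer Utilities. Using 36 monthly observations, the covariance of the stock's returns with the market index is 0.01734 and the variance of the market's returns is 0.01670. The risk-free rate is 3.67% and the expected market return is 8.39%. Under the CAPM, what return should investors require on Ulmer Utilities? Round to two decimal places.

β = Cov(R_i, R_m) / Var(R_m) = 0.01734 / 0.01670 = 1.0383
MRP = 8.39% − 3.67% = 4.72%
E(R) = R_f + β × MRP = 3.67% + 1.0383 × 4.72% = 8.57%

8.57%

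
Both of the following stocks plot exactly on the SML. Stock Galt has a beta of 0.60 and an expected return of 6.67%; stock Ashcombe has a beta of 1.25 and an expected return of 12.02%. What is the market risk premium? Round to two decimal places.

Both satisfy E(R) = R_f + β·MRP, so the slope of the SML is
MRP = (12.02% − 6.67%) / (1.25 − 0.60) = 5.35% / 0.65 = 8.2308%

8.23%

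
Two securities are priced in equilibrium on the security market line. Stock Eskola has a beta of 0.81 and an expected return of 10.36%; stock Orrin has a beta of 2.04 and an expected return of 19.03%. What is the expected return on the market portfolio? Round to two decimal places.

Both satisfy E(R) = R_f + β·MRP, so the slope of the SML is
MRP = (19.03% − 10.36%) / (2.04 − 0.81) = 8.67% / 1.23 = 7.0488%
R_f = E(R_Eskola) − β_Eskola·MRP = 10.36% − 0.81 × 7.0488% = 4.6505%
E(R_m) = R_f + MRP = 4.6505% + 7.0488% = 11.70%

11.70%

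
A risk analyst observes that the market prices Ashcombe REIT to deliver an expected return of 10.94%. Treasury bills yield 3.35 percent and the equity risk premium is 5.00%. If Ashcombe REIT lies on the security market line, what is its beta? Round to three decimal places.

1.518

β = (E(R) − R_f) / MRP = (10.94% − 3.35%) / 5.00% = 7.59% / 5.00% = 1.518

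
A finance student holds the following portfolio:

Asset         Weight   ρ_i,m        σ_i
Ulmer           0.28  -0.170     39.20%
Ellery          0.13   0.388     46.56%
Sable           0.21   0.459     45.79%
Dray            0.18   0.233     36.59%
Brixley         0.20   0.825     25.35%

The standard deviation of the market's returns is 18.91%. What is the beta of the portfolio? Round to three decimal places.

β_Ulmer = -0.170 × 39.20% / 18.91% = -0.3524
β_Ellery = 0.388 × 46.56% / 18.91% = 0.9553
β_Sable = 0.459 × 45.79% / 18.91% = 1.1115
β_Dray = 0.233 × 36.59% / 18.91% = 0.4508
β_Brixley = 0.825 × 25.35% / 18.91% = 1.1060
β_P = Σ w_i β_i = 0.28×-0.3524 + 0.13×0.9553 + 0.21×1.1115 + 0.18×0.4508 + 0.20×1.1060 = 0.5613

0.561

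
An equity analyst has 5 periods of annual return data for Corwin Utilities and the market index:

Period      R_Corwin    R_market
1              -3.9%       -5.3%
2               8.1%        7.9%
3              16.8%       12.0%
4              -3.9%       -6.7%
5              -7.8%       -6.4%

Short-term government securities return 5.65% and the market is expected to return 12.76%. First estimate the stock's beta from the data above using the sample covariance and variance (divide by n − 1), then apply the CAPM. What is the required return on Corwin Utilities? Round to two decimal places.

13.64%

Mean R_i = (-3.9 + 8.1 + 16.8 − 3.9 − 7.8) / 5 = 1.8600%
Mean R_m = (-5.3 + 7.9 + 12.0 − 6.7 − 6.4) / 5 = 0.3000%
Σ(R_i − R̄_i)(R_m − R̄_m) = 359.5200  ⇒  Cov = 359.5200 / 4 = 89.8800
Σ(R_m − R̄_m)² = 319.9000  ⇒  Var(R_m) = 319.9000 / 4 = 79.9750
β = Cov / Var(R_m) = 89.8800 / 79.9750 = 1.1239
MRP = 12.76% − 5.65% = 7.11%
E(R) = R_f + β × MRP = 5.65% + 1.1239 × 7.11% = 13.64%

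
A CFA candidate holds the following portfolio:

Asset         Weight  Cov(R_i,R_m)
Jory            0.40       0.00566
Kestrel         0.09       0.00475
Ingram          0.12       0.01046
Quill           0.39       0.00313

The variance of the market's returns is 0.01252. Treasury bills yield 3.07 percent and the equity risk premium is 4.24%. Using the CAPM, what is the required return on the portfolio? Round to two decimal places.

4.82%

β_Jory = 0.00566 / 0.01252 = 0.4521
β_Kestrel = 0.00475 / 0.01252 = 0.3794
β_Ingram = 0.01046 / 0.01252 = 0.8355
β_Quill = 0.00313 / 0.01252 = 0.2500
β_P = Σ w_i β_i = 0.40×0.4521 + 0.09×0.3794 + 0.12×0.8355 + 0.39×0.2500 = 0.4127
E(R_P) = R_f + β_P × MRP = 3.07% + 0.4127 × 4.24% = 4.82%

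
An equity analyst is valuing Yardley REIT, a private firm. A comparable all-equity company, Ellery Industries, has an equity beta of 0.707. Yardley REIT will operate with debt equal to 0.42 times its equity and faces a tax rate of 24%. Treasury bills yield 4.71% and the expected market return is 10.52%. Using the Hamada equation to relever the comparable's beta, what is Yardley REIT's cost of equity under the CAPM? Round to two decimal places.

10.13%

β_L = β_U × [1 + (1 − t)(D/E)] = 0.707 × [1 + (1 − 0.24) × 0.42]
    = 0.707 × [1 + 0.76 × 0.42] = 0.707 × 1.3192 = 0.9327
MRP = 10.52% − 4.71% = 5.81%
E(R) = R_f + β_L × MRP = 4.71% + 0.9327 × 5.81% = 10.13%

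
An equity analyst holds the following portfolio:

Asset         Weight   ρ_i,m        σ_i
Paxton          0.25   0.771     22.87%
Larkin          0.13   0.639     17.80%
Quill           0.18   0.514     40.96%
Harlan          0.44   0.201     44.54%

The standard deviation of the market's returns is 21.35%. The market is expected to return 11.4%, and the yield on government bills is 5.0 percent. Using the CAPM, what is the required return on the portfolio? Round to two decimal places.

9.08%

β_Paxton = 0.771 × 22.87% / 21.35% = 0.8259
β_Larkin = 0.639 × 17.80% / 21.35% = 0.5327
β_Quill = 0.514 × 40.96% / 21.35% = 0.9861
β_Harlan = 0.201 × 44.54% / 21.35% = 0.4193
β_P = Σ w_i β_i = 0.25×0.8259 + 0.13×0.5327 + 0.18×0.9861 + 0.44×0.4193 = 0.6377
MRP = 11.4% − 5.0% = 6.40%
E(R_P) = R_f + β_P × MRP = 5.0% + 0.6377 × 6.4% = 9.08%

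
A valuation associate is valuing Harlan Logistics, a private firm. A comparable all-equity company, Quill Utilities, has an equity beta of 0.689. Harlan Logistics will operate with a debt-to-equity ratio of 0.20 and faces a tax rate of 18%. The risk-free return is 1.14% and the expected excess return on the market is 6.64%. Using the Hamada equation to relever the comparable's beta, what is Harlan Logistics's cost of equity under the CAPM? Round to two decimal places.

6.47%

β_L = β_U × [1 + (1 − t)(D/E)] = 0.689 × [1 + (1 − 0.18) × 0.20]
    = 0.689 × [1 + 0.82 × 0.20] = 0.689 × 1.1640 = 0.8020
E(R) = R_f + β_L × MRP = 1.14% + 0.8020 × 6.64% = 6.47%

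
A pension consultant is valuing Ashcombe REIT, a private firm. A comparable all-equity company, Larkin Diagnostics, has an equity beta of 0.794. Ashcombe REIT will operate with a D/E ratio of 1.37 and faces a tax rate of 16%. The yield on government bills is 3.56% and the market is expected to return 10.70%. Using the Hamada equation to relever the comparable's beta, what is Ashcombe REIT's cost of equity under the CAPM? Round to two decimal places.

β_L = β_U × [1 + (1 − t)(D/E)] = 0.794 × [1 + (1 − 0.16) × 1.37]
    = 0.794 × [1 + 0.84 × 1.37] = 0.794 × 2.1508 = 1.7077
MRP = 10.70% − 3.56% = 7.14%
E(R) = R_f + β_L × MRP = 3.56% + 1.7077 × 7.14% = 15.75%

15.75%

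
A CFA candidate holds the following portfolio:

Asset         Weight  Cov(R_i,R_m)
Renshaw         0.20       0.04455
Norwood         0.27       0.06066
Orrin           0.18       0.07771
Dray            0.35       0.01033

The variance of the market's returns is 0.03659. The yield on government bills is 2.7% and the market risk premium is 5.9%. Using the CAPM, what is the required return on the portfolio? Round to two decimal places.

β_Renshaw = 0.04455 / 0.03659 = 1.2175
β_Norwood = 0.06066 / 0.03659 = 1.6578
β_Orrin = 0.07771 / 0.03659 = 2.1238
β_Dray = 0.01033 / 0.03659 = 0.2823
β_P = Σ w_i β_i = 0.20×1.2175 + 0.27×1.6578 + 0.18×2.1238 + 0.35×0.2823 = 1.1722
E(R_P) = R_f + β_P × MRP = 2.7% + 1.1722 × 5.9% = 9.62%

9.62%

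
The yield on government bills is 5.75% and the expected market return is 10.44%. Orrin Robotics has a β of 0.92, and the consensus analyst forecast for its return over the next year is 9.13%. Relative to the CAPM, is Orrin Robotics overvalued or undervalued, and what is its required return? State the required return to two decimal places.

MRP = 10.44% − 5.75% = 4.69%
Required return = R_f + β·MRP = 5.75% + 0.92 × 4.69% = 10.06%
Forecast 9.13% < required 10.06% → the stock plots below the SML → overvalued.

Overvalued; required return 10.06%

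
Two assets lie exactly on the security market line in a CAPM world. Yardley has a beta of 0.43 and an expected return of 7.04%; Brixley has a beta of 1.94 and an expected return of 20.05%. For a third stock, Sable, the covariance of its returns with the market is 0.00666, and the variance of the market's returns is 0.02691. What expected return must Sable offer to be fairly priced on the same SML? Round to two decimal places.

MRP = (20.05% − 7.04%) / (1.94 − 0.43) = 8.6159%
R_f = 7.04% − 0.43 × 8.6159% = 3.3352%
β_Sable = Cov / Var(R_m) = 0.00666 / 0.02691 = 0.2475
E(R_Sable) = R_f + β × MRP = 3.3352% + 0.2475 × 8.6159% = 5.47%

5.47%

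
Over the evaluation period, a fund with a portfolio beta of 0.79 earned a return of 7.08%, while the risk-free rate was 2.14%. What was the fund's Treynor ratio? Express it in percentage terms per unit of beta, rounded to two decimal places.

6.25%

Treynor = (R_P − R_f) / β_P = (7.08% − 2.14%) / 0.7900 = 4.94% / 0.7900 = 6.25%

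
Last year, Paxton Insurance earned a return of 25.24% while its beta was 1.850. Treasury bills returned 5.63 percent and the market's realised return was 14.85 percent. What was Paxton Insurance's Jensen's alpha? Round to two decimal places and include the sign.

+2.55%

Market excess return = 14.85% − 5.63% = 9.22%
CAPM benchmark = R_f + β(R_m − R_f) = 5.63% + 1.850 × 9.22% = 22.68700%
α = actual − benchmark = 25.24% − 22.68700% = +2.55%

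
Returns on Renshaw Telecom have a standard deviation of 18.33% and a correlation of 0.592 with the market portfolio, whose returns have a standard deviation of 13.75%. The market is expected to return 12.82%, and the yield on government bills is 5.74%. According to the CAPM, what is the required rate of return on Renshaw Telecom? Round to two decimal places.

11.33%

β = ρ × σ_i / σ_m = 0.592 × 18.33% / 13.75% = 0.7892
MRP = 12.82% − 5.74% = 7.08%
E(R) = 5.74% + 0.7892 × 7.08% = 11.33%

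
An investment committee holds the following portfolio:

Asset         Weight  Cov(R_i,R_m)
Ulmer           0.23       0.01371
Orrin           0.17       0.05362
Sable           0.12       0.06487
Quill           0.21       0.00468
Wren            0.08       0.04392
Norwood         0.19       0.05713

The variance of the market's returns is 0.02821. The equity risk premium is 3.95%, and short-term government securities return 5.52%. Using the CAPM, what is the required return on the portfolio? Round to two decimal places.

β_Ulmer = 0.01371 / 0.02821 = 0.4860
β_Orrin = 0.05362 / 0.02821 = 1.9007
β_Sable = 0.06487 / 0.02821 = 2.2995
β_Quill = 0.00468 / 0.02821 = 0.1659
β_Wren = 0.04392 / 0.02821 = 1.5569
β_Norwood = 0.05713 / 0.02821 = 2.0252
β_P = Σ w_i β_i = 0.23×0.4860 + 0.17×1.9007 + 0.12×2.2995 + 0.21×0.1659 + 0.08×1.5569 + 0.19×2.0252 = 1.2550
E(R_P) = R_f + β_P × MRP = 5.52% + 1.2550 × 3.95% = 10.48%

10.48%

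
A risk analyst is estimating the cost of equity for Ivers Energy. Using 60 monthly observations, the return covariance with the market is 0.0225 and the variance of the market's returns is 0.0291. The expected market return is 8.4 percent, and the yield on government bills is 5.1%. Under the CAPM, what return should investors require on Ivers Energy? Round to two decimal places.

7.65%

β = Cov(R_i, R_m) / Var(R_m) = 0.0225 / 0.0291 = 0.7732
MRP = 8.4% − 5.1% = 3.30%
E(R) = R_f + β × MRP = 5.1% + 0.7732 × 3.3% = 7.65%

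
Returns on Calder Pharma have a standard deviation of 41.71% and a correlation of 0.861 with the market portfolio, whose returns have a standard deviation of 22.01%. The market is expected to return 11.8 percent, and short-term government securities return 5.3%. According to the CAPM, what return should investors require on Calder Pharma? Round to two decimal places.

β = ρ × σ_i / σ_m = 0.861 × 41.71% / 22.01% = 1.6316
MRP = 11.8% − 5.3% = 6.50%
E(R) = 5.3% + 1.6316 × 6.5% = 15.91%

15.91%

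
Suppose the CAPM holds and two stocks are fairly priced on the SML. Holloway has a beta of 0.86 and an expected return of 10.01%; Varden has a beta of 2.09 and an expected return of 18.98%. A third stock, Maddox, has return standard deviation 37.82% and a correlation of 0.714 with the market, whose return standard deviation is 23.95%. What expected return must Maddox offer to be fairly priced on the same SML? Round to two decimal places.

11.96%

MRP = (18.98% − 10.01%) / (2.09 − 0.86) = 7.2927%
R_f = 10.01% − 0.86 × 7.2927% = 3.7383%
β_Maddox = ρ·σ_i/σ_m = 0.714 × 37.82 / 23.95 = 1.1275
E(R_Maddox) = R_f + β × MRP = 3.7383% + 1.1275 × 7.2927% = 11.96%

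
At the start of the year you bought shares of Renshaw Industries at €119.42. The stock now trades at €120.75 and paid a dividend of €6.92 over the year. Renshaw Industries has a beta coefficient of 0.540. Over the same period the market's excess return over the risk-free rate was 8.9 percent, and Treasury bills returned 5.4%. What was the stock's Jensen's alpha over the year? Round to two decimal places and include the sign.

Realised HPR = (P1 + D1 − P0) / P0 = (120.75 + 6.92 − 119.42) / 119.42 = 8.25 / 119.42 = 6.9084%
CAPM required = R_f + β·MRP = 5.4% + 0.540 × 8.9% = 10.2060%
α = realised − required = 6.9084% − 10.2060% = -3.30%

-3.30%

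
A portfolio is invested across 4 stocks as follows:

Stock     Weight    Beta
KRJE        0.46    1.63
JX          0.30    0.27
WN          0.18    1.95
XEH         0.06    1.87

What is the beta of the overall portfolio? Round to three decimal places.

β_P = Σ w_i β_i = 0.46×1.63 + 0.30×0.27 + 0.18×1.95 + 0.06×1.87 = 1.2940

1.294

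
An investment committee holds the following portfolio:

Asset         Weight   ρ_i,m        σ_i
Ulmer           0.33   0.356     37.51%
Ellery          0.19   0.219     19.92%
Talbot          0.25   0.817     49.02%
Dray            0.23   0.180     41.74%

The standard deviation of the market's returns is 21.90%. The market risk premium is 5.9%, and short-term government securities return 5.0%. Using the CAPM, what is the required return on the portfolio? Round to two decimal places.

9.57%

β_Ulmer = 0.356 × 37.51% / 21.90% = 0.6098
β_Ellery = 0.219 × 19.92% / 21.90% = 0.1992
β_Talbot = 0.817 × 49.02% / 21.90% = 1.8287
β_Dray = 0.180 × 41.74% / 21.90% = 0.3431
β_P = Σ w_i β_i = 0.33×0.6098 + 0.19×0.1992 + 0.25×1.8287 + 0.23×0.3431 = 0.7752
E(R_P) = R_f + β_P × MRP = 5.0% + 0.7752 × 5.9% = 9.57%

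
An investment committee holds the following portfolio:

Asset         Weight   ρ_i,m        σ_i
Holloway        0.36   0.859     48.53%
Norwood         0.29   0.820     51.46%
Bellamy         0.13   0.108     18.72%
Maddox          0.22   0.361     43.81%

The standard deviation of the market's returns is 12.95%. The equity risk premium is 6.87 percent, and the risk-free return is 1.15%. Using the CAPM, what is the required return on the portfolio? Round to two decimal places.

β_Holloway = 0.859 × 48.53% / 12.95% = 3.2191
β_Norwood = 0.820 × 51.46% / 12.95% = 3.2585
β_Bellamy = 0.108 × 18.72% / 12.95% = 0.1561
β_Maddox = 0.361 × 43.81% / 12.95% = 1.2213
β_P = Σ w_i β_i = 0.36×3.2191 + 0.29×3.2585 + 0.13×0.1561 + 0.22×1.2213 = 2.3928
E(R_P) = R_f + β_P × MRP = 1.15% + 2.3928 × 6.87% = 17.59%

17.59%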